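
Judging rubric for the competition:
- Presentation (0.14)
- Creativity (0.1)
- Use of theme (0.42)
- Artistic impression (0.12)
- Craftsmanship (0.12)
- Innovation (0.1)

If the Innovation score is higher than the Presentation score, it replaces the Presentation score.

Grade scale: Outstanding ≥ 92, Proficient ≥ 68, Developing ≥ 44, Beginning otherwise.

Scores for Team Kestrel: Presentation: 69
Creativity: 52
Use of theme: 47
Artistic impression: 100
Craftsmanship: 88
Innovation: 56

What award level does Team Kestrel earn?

Developing

Innovation (56) ≤ Presentation (69), so Presentation stays at 69.
Weighted total:
  Presentation 69 × 0.14 = 9.66
  Creativity 52 × 0.1 = 5.2
  Use of theme 47 × 0.42 = 19.74
  Artistic impression 100 × 0.12 = 12
  Craftsmanship 88 × 0.12 = 10.56
  Innovation 56 × 0.1 = 5.6
Sum = 62.76
62.76 is ≥ 44 and < 68 → Developing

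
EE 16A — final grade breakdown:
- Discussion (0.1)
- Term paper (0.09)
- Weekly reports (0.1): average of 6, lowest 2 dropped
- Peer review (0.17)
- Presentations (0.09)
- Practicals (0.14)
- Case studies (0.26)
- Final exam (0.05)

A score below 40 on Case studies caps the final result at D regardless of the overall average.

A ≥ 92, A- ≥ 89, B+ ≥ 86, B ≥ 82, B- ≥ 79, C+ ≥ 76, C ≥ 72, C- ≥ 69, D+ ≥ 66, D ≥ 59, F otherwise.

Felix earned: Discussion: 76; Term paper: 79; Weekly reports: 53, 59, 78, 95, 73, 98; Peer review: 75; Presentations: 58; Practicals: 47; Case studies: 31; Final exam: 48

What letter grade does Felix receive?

Weekly reports: drop 53, 59 → average of remaining 4 = 344/4 = 86
Case studies score 31 < 40: minimum not met.
Weighted total:
  Discussion 76 × 0.1 = 7.6
  Term paper 79 × 0.09 = 7.11
  Weekly reports 86 × 0.1 = 8.6
  Peer review 75 × 0.17 = 12.75
  Presentations 58 × 0.09 = 5.22
  Practicals 47 × 0.14 = 6.58
  Case studies 31 × 0.26 = 8.06
  Final exam 48 × 0.05 = 2.4
Sum = 58.32
58.32 would be F; cap at D applies → F.

F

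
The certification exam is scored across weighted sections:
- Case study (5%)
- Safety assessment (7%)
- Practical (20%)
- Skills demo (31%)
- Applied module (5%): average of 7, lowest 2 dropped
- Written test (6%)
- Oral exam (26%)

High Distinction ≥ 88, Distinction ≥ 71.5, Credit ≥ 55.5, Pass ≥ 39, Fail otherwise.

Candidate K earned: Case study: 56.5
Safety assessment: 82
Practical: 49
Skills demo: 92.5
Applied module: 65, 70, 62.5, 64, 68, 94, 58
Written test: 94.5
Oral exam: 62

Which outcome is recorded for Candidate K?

Distinction

Applied module: drop 58, 62.5 → average of remaining 5 = 361/5 = 72.2
Weighted total:
  Case study 56.5 × 0.05 = 2.825
  Safety assessment 82 × 0.07 = 5.74
  Practical 49 × 0.2 = 9.8
  Skills demo 92.5 × 0.31 = 28.675
  Applied module 72.2 × 0.05 = 3.61
  Written test 94.5 × 0.06 = 5.67
  Oral exam 62 × 0.26 = 16.12
Sum = 72.44
72.44 is ≥ 71.5 and < 88 → Distinction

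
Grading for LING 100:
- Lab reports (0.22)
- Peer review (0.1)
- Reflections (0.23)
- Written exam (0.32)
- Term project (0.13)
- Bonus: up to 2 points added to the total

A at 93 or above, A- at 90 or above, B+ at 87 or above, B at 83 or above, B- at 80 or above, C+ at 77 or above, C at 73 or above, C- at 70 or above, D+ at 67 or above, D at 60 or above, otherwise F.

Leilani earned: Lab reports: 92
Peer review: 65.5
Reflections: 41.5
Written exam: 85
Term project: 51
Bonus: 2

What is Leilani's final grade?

Weighted total:
  Lab reports 92 × 0.22 = 20.24
  Peer review 65.5 × 0.1 = 6.55
  Reflections 41.5 × 0.23 = 9.545
  Written exam 85 × 0.32 = 27.2
  Term project 51 × 0.13 = 6.63
Sum = 70.165
Bonus: 70.165 + 2 = 72.165
72.165 is ≥ 70 and < 73 → C-

C-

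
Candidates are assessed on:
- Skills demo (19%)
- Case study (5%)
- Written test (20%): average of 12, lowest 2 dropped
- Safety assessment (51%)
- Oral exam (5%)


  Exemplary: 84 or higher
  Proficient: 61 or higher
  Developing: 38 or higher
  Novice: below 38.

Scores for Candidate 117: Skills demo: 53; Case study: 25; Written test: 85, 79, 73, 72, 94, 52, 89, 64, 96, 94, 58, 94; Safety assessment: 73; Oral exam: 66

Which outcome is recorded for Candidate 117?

Proficient

Written test: drop 52, 58 → average of remaining 10 = 840/10 = 84
Weighted total:
  Skills demo 53 × 0.19 = 10.07
  Case study 25 × 0.05 = 1.25
  Written test 84 × 0.2 = 16.8
  Safety assessment 73 × 0.51 = 37.23
  Oral exam 66 × 0.05 = 3.3
Sum = 68.65
68.65 is ≥ 61 and < 84 → Proficient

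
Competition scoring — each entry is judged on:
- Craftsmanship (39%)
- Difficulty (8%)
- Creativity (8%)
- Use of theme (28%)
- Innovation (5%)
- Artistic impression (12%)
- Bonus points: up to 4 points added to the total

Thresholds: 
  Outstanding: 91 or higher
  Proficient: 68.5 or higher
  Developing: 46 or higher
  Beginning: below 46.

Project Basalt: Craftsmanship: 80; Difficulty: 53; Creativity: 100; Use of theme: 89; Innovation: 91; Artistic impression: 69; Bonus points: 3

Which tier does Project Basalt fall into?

Weighted total:
  Craftsmanship 80 × 0.39 = 31.2
  Difficulty 53 × 0.08 = 4.24
  Creativity 100 × 0.08 = 8
  Use of theme 89 × 0.28 = 24.92
  Innovation 91 × 0.05 = 4.55
  Artistic impression 69 × 0.12 = 8.28
Sum = 81.19
Bonus points: 81.19 + 3 = 84.19
84.19 is ≥ 68.5 and < 91 → Proficient

Proficient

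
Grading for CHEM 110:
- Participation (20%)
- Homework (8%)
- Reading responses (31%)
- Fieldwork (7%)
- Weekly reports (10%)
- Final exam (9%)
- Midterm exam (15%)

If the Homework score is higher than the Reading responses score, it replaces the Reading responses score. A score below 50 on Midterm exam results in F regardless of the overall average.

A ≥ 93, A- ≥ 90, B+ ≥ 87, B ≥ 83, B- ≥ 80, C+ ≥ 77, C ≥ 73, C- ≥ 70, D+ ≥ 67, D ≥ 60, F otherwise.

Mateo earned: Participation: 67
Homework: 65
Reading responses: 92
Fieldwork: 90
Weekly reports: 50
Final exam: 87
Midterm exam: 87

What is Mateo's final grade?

Homework (65) ≤ Reading responses (92), so Reading responses stays at 92.
Midterm exam score 87 ≥ 50: minimum met.
Weighted total:
  Participation 67 × 0.2 = 13.4
  Homework 65 × 0.08 = 5.2
  Reading responses 92 × 0.31 = 28.52
  Fieldwork 90 × 0.07 = 6.3
  Weekly reports 50 × 0.1 = 5
  Final exam 87 × 0.09 = 7.83
  Midterm exam 87 × 0.15 = 13.05
Sum = 79.3
79.3 is ≥ 77 and < 80 → C+

C+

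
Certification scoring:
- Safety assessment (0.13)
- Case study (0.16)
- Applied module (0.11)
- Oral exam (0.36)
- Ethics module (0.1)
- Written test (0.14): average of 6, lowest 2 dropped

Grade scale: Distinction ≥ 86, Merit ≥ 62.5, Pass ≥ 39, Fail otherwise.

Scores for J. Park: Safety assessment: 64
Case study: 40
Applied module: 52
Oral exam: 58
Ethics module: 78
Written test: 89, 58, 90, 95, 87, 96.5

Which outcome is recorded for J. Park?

Pass

Written test: drop 58, 87 → average of remaining 4 = 370.5/4 = 92.625
Weighted total:
  Safety assessment 64 × 0.13 = 8.32
  Case study 40 × 0.16 = 6.4
  Applied module 52 × 0.11 = 5.72
  Oral exam 58 × 0.36 = 20.88
  Ethics module 78 × 0.1 = 7.8
  Written test 92.625 × 0.14 = 12.9675
Sum = 62.0875
62.0875 is ≥ 39 and < 62.5 → Pass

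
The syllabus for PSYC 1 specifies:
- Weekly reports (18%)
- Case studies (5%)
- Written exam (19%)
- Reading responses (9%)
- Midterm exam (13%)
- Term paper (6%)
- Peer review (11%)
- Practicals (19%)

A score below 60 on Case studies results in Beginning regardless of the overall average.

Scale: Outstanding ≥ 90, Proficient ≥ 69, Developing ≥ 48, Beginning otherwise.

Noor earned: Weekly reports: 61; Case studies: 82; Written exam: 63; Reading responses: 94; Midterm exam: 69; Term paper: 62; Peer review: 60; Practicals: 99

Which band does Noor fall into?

Proficient

Case studies score 82 ≥ 60: minimum met.
Weighted total:
  Weekly reports 61 × 0.18 = 10.98
  Case studies 82 × 0.05 = 4.1
  Written exam 63 × 0.19 = 11.97
  Reading responses 94 × 0.09 = 8.46
  Midterm exam 69 × 0.13 = 8.97
  Term paper 62 × 0.06 = 3.72
  Peer review 60 × 0.11 = 6.6
  Practicals 99 × 0.19 = 18.81
Sum = 73.61
73.61 is ≥ 69 and < 90 → Proficient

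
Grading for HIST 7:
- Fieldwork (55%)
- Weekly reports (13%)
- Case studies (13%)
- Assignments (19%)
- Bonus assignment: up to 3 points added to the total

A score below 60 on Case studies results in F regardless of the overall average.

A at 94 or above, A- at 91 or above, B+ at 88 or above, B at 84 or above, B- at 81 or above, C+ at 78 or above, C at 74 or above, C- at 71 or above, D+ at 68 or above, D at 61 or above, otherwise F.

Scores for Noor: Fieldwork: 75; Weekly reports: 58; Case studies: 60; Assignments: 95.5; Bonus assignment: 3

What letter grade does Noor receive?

Case studies score 60 ≥ 60: minimum met.
Weighted total:
  Fieldwork 75 × 0.55 = 41.25
  Weekly reports 58 × 0.13 = 7.54
  Case studies 60 × 0.13 = 7.8
  Assignments 95.5 × 0.19 = 18.145
Sum = 74.735
Bonus assignment: 74.735 + 3 = 77.735
77.735 is ≥ 74 and < 78 → C

C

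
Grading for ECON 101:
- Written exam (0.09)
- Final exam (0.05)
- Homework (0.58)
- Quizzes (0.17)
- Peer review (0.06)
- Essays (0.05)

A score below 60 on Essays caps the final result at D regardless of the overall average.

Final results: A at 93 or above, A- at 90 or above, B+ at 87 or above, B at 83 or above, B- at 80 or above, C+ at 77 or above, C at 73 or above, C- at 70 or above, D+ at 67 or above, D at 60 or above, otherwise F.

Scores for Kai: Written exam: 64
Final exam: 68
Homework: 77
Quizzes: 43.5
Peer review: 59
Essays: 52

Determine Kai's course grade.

D

Essays score 52 < 60: minimum not met.
Weighted total:
  Written exam 64 × 0.09 = 5.76
  Final exam 68 × 0.05 = 3.4
  Homework 77 × 0.58 = 44.66
  Quizzes 43.5 × 0.17 = 7.395
  Peer review 59 × 0.06 = 3.54
  Essays 52 × 0.05 = 2.6
Sum = 67.355
67.355 would be D+; cap at D applies → D.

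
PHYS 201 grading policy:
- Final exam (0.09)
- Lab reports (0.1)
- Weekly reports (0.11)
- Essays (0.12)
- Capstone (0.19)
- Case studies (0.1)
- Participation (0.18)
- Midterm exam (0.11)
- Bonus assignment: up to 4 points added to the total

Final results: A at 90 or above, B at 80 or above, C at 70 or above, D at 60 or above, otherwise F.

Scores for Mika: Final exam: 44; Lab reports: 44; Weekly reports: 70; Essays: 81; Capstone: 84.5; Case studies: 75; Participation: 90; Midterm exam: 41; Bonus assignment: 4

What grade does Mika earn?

C

Weighted total:
  Final exam 44 × 0.09 = 3.96
  Lab reports 44 × 0.1 = 4.4
  Weekly reports 70 × 0.11 = 7.7
  Essays 81 × 0.12 = 9.72
  Capstone 84.5 × 0.19 = 16.055
  Case studies 75 × 0.1 = 7.5
  Participation 90 × 0.18 = 16.2
  Midterm exam 41 × 0.11 = 4.51
Sum = 70.045
Bonus assignment: 70.045 + 4 = 74.045
74.045 is ≥ 70 and < 80 → C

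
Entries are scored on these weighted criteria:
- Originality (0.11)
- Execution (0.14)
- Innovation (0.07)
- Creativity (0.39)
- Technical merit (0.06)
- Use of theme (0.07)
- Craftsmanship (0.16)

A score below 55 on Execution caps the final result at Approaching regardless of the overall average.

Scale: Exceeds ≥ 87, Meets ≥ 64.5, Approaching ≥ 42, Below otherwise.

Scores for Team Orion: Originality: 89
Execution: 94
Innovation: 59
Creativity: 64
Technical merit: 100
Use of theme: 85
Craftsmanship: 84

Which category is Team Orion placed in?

Meets

Execution score 94 ≥ 55: minimum met.
Weighted total:
  Originality 89 × 0.11 = 9.79
  Execution 94 × 0.14 = 13.16
  Innovation 59 × 0.07 = 4.13
  Creativity 64 × 0.39 = 24.96
  Technical merit 100 × 0.06 = 6
  Use of theme 85 × 0.07 = 5.95
  Craftsmanship 84 × 0.16 = 13.44
Sum = 77.43
77.43 is ≥ 64.5 and < 87 → Meets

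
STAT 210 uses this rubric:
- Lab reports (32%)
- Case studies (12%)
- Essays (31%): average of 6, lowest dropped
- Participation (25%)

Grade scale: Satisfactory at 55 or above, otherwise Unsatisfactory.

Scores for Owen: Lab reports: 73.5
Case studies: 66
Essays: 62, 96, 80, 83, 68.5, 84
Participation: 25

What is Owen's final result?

Satisfactory

Essays: drop 62 → average of remaining 5 = 411.5/5 = 82.3
Weighted total:
  Lab reports 73.5 × 0.32 = 23.52
  Case studies 66 × 0.12 = 7.92
  Essays 82.3 × 0.31 = 25.513
  Participation 25 × 0.25 = 6.25
Sum = 63.203
63.203 ≥ 55 → Satisfactory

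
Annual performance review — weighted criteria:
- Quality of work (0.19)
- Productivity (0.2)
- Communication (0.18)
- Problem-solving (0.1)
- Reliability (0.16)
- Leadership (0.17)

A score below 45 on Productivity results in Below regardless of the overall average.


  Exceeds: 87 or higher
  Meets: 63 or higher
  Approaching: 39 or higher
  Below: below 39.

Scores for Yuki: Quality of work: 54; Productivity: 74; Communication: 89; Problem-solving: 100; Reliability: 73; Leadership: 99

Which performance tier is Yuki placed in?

Meets

Productivity score 74 ≥ 45: minimum met.
Weighted total:
  Quality of work 54 × 0.19 = 10.26
  Productivity 74 × 0.2 = 14.8
  Communication 89 × 0.18 = 16.02
  Problem-solving 100 × 0.1 = 10
  Reliability 73 × 0.16 = 11.68
  Leadership 99 × 0.17 = 16.83
Sum = 79.59
79.59 is ≥ 63 and < 87 → Meets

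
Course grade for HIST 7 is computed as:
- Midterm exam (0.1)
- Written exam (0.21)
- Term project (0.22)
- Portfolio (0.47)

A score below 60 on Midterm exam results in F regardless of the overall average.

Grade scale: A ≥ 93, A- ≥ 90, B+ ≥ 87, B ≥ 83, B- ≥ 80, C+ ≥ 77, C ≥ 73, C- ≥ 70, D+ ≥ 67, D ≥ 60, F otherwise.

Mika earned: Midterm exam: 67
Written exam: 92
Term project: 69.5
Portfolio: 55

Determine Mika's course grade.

D+

Midterm exam score 67 ≥ 60: minimum met.
Weighted total:
  Midterm exam 67 × 0.1 = 6.7
  Written exam 92 × 0.21 = 19.32
  Term project 69.5 × 0.22 = 15.29
  Portfolio 55 × 0.47 = 25.85
Sum = 67.16
67.16 is ≥ 67 and < 70 → D+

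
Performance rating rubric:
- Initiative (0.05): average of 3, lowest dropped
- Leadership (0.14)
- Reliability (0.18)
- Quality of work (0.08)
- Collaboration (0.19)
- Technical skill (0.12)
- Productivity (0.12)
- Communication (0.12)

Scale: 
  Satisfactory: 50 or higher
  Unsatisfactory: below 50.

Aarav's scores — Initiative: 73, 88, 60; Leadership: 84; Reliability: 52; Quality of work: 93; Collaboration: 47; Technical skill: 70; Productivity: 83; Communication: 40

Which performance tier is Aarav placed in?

Satisfactory

Initiative: drop 60 → average of remaining 2 = 161/2 = 80.5
Weighted total:
  Initiative 80.5 × 0.05 = 4.025
  Leadership 84 × 0.14 = 11.76
  Reliability 52 × 0.18 = 9.36
  Quality of work 93 × 0.08 = 7.44
  Collaboration 47 × 0.19 = 8.93
  Technical skill 70 × 0.12 = 8.4
  Productivity 83 × 0.12 = 9.96
  Communication 40 × 0.12 = 4.8
Sum = 64.675
64.675 ≥ 50 → Satisfactory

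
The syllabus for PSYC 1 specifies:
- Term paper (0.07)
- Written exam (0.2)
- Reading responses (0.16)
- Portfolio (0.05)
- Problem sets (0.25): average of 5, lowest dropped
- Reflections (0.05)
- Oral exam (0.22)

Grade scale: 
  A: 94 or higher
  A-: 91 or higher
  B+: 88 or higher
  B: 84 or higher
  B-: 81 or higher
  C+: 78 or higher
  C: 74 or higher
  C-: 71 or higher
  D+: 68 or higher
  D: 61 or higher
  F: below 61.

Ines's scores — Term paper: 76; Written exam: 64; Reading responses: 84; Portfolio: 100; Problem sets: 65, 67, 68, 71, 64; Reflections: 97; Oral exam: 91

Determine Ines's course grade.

C+

Problem sets: drop 64 → average of remaining 4 = 271/4 = 67.75
Weighted total:
  Term paper 76 × 0.07 = 5.32
  Written exam 64 × 0.2 = 12.8
  Reading responses 84 × 0.16 = 13.44
  Portfolio 100 × 0.05 = 5
  Problem sets 67.75 × 0.25 = 16.9375
  Reflections 97 × 0.05 = 4.85
  Oral exam 91 × 0.22 = 20.02
Sum = 78.3675
78.3675 is ≥ 78 and < 81 → C+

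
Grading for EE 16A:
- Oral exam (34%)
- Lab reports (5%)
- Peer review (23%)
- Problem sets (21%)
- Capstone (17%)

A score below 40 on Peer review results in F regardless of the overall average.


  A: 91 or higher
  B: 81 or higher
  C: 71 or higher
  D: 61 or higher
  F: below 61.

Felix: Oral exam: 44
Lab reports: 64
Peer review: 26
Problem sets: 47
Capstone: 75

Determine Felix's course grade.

Peer review score 26 < 40: minimum not met.
Weighted total:
  Oral exam 44 × 0.34 = 14.96
  Lab reports 64 × 0.05 = 3.2
  Peer review 26 × 0.23 = 5.98
  Problem sets 47 × 0.21 = 9.87
  Capstone 75 × 0.17 = 12.75
Sum = 46.76
Because the Peer review minimum was not met, the result is F.

F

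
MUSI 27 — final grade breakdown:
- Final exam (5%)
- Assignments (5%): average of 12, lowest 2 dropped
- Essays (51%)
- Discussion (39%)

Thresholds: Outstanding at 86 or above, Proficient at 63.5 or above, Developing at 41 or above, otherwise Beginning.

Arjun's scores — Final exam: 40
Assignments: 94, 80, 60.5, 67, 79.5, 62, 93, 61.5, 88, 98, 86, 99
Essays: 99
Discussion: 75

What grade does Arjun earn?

Proficient

Assignments: drop 60.5, 61.5 → average of remaining 10 = 846.5/10 = 84.65
Weighted total:
  Final exam 40 × 0.05 = 2
  Assignments 84.65 × 0.05 = 4.2325
  Essays 99 × 0.51 = 50.49
  Discussion 75 × 0.39 = 29.25
Sum = 85.9725
85.9725 is ≥ 63.5 and < 86 → Proficient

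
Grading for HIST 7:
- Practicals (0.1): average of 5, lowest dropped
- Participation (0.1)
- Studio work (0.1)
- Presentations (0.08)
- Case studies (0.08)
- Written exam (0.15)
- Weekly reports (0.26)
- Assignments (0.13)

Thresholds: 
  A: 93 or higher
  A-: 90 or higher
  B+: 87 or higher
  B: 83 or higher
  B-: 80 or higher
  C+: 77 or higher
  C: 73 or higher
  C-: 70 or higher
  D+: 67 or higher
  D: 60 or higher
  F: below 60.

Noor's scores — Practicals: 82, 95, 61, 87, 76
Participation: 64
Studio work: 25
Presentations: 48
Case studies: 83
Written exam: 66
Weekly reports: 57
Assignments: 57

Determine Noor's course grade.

Practicals: drop 61 → average of remaining 4 = 340/4 = 85
Weighted total:
  Practicals 85 × 0.1 = 8.5
  Participation 64 × 0.1 = 6.4
  Studio work 25 × 0.1 = 2.5
  Presentations 48 × 0.08 = 3.84
  Case studies 83 × 0.08 = 6.64
  Written exam 66 × 0.15 = 9.9
  Weekly reports 57 × 0.26 = 14.82
  Assignments 57 × 0.13 = 7.41
Sum = 60.01
60.01 is ≥ 60 and < 67 → D

D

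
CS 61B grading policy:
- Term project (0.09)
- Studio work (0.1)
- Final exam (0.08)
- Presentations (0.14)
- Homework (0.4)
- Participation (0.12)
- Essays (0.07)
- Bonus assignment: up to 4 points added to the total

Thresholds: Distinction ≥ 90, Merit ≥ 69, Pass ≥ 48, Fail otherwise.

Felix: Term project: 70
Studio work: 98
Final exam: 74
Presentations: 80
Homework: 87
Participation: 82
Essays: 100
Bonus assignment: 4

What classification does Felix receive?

Merit

Weighted total:
  Term project 70 × 0.09 = 6.3
  Studio work 98 × 0.1 = 9.8
  Final exam 74 × 0.08 = 5.92
  Presentations 80 × 0.14 = 11.2
  Homework 87 × 0.4 = 34.8
  Participation 82 × 0.12 = 9.84
  Essays 100 × 0.07 = 7
Sum = 84.86
Bonus assignment: 84.86 + 4 = 88.86
88.86 is ≥ 69 and < 90 → Merit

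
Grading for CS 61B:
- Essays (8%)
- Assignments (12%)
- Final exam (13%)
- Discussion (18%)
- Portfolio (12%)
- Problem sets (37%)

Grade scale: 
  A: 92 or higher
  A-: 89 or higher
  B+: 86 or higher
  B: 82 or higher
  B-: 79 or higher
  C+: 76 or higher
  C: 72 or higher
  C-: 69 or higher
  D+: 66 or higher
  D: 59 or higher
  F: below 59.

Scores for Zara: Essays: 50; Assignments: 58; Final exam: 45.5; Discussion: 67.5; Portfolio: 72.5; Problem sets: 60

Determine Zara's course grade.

D

Weighted total:
  Essays 50 × 0.08 = 4
  Assignments 58 × 0.12 = 6.96
  Final exam 45.5 × 0.13 = 5.915
  Discussion 67.5 × 0.18 = 12.15
  Portfolio 72.5 × 0.12 = 8.7
  Problem sets 60 × 0.37 = 22.2
Sum = 59.925
59.925 is ≥ 59 and < 66 → D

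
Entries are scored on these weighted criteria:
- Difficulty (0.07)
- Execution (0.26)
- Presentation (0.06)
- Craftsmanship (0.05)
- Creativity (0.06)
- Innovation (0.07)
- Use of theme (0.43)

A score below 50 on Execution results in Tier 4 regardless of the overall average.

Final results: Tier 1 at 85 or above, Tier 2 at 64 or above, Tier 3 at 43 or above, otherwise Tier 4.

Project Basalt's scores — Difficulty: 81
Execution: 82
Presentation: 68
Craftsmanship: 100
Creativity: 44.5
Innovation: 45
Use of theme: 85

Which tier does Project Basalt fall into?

Tier 2

Execution score 82 ≥ 50: minimum met.
Weighted total:
  Difficulty 81 × 0.07 = 5.67
  Execution 82 × 0.26 = 21.32
  Presentation 68 × 0.06 = 4.08
  Craftsmanship 100 × 0.05 = 5
  Creativity 44.5 × 0.06 = 2.67
  Innovation 45 × 0.07 = 3.15
  Use of theme 85 × 0.43 = 36.55
Sum = 78.44
78.44 is ≥ 64 and < 85 → Tier 2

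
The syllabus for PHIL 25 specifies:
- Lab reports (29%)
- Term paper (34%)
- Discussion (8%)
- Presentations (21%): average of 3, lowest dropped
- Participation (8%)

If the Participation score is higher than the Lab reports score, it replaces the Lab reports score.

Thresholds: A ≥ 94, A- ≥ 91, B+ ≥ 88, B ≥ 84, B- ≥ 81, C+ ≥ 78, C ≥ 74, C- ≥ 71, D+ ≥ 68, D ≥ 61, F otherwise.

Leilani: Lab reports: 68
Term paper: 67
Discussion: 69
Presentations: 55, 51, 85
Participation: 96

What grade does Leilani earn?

Presentations: drop 51 → average of remaining 2 = 140/2 = 70
Participation (96) > Lab reports (68), so Lab reports counts as 96.
Weighted total:
  Lab reports 96 × 0.29 = 27.84
  Term paper 67 × 0.34 = 22.78
  Discussion 69 × 0.08 = 5.52
  Presentations 70 × 0.21 = 14.7
  Participation 96 × 0.08 = 7.68
Sum = 78.52
78.52 is ≥ 78 and < 81 → C+

C+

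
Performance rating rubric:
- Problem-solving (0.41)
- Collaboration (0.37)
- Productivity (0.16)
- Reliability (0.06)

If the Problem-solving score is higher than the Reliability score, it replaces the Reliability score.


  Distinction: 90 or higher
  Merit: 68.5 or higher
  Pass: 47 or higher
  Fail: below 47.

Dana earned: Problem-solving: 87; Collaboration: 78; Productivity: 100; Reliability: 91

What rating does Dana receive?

Problem-solving (87) ≤ Reliability (91), so Reliability stays at 91.
Weighted total:
  Problem-solving 87 × 0.41 = 35.67
  Collaboration 78 × 0.37 = 28.86
  Productivity 100 × 0.16 = 16
  Reliability 91 × 0.06 = 5.46
Sum = 85.99
85.99 is ≥ 68.5 and < 90 → Merit

Merit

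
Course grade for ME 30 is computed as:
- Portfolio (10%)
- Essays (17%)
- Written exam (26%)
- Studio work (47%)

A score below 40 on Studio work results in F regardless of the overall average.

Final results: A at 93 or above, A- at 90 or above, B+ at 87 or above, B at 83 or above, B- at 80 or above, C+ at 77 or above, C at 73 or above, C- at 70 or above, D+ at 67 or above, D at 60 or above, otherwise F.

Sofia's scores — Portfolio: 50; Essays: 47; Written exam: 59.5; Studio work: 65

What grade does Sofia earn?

Studio work score 65 ≥ 40: minimum met.
Weighted total:
  Portfolio 50 × 0.1 = 5
  Essays 47 × 0.17 = 7.99
  Written exam 59.5 × 0.26 = 15.47
  Studio work 65 × 0.47 = 30.55
Sum = 59.01
59.01 < 60 → F

F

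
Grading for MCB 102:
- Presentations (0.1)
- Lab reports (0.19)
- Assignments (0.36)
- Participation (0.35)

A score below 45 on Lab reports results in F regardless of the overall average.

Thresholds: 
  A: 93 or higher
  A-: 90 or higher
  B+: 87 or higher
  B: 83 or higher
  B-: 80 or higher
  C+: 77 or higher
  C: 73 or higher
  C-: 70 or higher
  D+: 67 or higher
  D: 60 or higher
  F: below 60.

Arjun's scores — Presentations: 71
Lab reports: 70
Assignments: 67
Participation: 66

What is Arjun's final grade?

Lab reports score 70 ≥ 45: minimum met.
Weighted total:
  Presentations 71 × 0.1 = 7.1
  Lab reports 70 × 0.19 = 13.3
  Assignments 67 × 0.36 = 24.12
  Participation 66 × 0.35 = 23.1
Sum = 67.62
67.62 is ≥ 67 and < 70 → D+

D+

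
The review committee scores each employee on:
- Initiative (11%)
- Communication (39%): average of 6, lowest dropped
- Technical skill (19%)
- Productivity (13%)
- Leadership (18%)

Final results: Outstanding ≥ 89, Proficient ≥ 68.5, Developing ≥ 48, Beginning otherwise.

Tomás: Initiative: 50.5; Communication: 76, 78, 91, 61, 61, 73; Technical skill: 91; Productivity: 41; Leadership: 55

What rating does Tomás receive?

Developing

Communication: drop 61 → average of remaining 5 = 379/5 = 75.8
Weighted total:
  Initiative 50.5 × 0.11 = 5.555
  Communication 75.8 × 0.39 = 29.562
  Technical skill 91 × 0.19 = 17.29
  Productivity 41 × 0.13 = 5.33
  Leadership 55 × 0.18 = 9.9
Sum = 67.637
67.637 is ≥ 48 and < 68.5 → Developing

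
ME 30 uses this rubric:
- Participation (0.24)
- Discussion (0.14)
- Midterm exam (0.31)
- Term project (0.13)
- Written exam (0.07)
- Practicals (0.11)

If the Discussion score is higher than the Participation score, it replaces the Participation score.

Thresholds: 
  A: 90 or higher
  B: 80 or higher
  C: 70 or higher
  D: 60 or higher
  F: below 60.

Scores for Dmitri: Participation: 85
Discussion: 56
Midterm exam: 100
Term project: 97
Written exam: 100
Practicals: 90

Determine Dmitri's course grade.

Discussion (56) ≤ Participation (85), so Participation stays at 85.
Weighted total:
  Participation 85 × 0.24 = 20.4
  Discussion 56 × 0.14 = 7.84
  Midterm exam 100 × 0.31 = 31
  Term project 97 × 0.13 = 12.61
  Written exam 100 × 0.07 = 7
  Practicals 90 × 0.11 = 9.9
Sum = 88.75
88.75 is ≥ 80 and < 90 → B

B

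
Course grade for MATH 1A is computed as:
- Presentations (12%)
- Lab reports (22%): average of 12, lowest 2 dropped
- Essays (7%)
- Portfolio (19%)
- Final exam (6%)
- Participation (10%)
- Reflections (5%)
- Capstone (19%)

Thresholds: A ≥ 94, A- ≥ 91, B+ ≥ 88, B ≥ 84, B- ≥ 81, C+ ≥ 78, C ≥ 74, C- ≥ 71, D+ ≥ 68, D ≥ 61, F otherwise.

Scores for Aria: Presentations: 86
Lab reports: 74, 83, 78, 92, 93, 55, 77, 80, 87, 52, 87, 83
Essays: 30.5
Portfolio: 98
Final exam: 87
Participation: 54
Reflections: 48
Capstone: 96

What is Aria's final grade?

C+

Lab reports: drop 52, 55 → average of remaining 10 = 834/10 = 83.4
Weighted total:
  Presentations 86 × 0.12 = 10.32
  Lab reports 83.4 × 0.22 = 18.348
  Essays 30.5 × 0.07 = 2.135
  Portfolio 98 × 0.19 = 18.62
  Final exam 87 × 0.06 = 5.22
  Participation 54 × 0.1 = 5.4
  Reflections 48 × 0.05 = 2.4
  Capstone 96 × 0.19 = 18.24
Sum = 80.683
80.683 is ≥ 78 and < 81 → C+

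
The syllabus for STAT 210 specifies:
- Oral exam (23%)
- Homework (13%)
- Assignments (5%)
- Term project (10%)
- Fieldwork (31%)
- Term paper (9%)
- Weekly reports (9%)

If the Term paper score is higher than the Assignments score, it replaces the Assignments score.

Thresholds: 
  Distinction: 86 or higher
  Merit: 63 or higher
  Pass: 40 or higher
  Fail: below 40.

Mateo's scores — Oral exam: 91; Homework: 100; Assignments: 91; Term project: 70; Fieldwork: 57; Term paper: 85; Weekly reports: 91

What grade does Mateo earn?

Term paper (85) ≤ Assignments (91), so Assignments stays at 91.
Weighted total:
  Oral exam 91 × 0.23 = 20.93
  Homework 100 × 0.13 = 13
  Assignments 91 × 0.05 = 4.55
  Term project 70 × 0.1 = 7
  Fieldwork 57 × 0.31 = 17.67
  Term paper 85 × 0.09 = 7.65
  Weekly reports 91 × 0.09 = 8.19
Sum = 78.99
78.99 is ≥ 63 and < 86 → Merit

Merit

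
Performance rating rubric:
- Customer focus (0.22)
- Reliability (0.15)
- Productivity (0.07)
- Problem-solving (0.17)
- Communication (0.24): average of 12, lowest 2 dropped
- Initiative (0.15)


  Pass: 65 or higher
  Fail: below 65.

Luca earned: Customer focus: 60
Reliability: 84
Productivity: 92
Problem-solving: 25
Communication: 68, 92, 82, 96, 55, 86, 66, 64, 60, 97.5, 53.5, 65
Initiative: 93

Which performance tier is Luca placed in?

Pass

Communication: drop 53.5, 55 → average of remaining 10 = 776.5/10 = 77.65
Weighted total:
  Customer focus 60 × 0.22 = 13.2
  Reliability 84 × 0.15 = 12.6
  Productivity 92 × 0.07 = 6.44
  Problem-solving 25 × 0.17 = 4.25
  Communication 77.65 × 0.24 = 18.636
  Initiative 93 × 0.15 = 13.95
Sum = 69.076
69.076 ≥ 65 → Pass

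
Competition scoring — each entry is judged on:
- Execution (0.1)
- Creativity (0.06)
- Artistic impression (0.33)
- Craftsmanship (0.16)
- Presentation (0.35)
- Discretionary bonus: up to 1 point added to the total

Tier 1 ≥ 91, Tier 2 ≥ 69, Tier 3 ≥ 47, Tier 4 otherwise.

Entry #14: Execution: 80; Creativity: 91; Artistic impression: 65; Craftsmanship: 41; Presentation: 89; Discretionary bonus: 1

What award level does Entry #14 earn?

Weighted total:
  Execution 80 × 0.1 = 8
  Creativity 91 × 0.06 = 5.46
  Artistic impression 65 × 0.33 = 21.45
  Craftsmanship 41 × 0.16 = 6.56
  Presentation 89 × 0.35 = 31.15
Sum = 72.62
Discretionary bonus: 72.62 + 1 = 73.62
73.62 is ≥ 69 and < 91 → Tier 2

Tier 2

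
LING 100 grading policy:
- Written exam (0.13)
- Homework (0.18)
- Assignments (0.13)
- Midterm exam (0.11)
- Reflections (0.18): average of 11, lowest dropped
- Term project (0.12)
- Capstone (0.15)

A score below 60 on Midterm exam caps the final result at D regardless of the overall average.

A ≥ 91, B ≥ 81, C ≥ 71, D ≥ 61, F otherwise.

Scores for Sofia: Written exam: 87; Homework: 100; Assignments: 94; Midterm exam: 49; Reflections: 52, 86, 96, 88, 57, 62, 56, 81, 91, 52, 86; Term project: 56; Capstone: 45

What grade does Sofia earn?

D

Reflections: drop 52 → average of remaining 10 = 755/10 = 75.5
Midterm exam score 49 < 60: minimum not met.
Weighted total:
  Written exam 87 × 0.13 = 11.31
  Homework 100 × 0.18 = 18
  Assignments 94 × 0.13 = 12.22
  Midterm exam 49 × 0.11 = 5.39
  Reflections 75.5 × 0.18 = 13.59
  Term project 56 × 0.12 = 6.72
  Capstone 45 × 0.15 = 6.75
Sum = 73.98
73.98 would be C; cap at D applies → D.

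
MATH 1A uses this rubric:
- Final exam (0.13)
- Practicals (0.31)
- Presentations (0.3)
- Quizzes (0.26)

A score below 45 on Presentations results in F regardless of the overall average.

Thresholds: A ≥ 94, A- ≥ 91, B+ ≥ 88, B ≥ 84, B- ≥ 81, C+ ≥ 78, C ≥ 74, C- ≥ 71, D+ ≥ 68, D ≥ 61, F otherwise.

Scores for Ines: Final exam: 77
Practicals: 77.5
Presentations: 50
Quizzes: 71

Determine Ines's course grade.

Presentations score 50 ≥ 45: minimum met.
Weighted total:
  Final exam 77 × 0.13 = 10.01
  Practicals 77.5 × 0.31 = 24.025
  Presentations 50 × 0.3 = 15
  Quizzes 71 × 0.26 = 18.46
Sum = 67.495
67.495 is ≥ 61 and < 68 → D

D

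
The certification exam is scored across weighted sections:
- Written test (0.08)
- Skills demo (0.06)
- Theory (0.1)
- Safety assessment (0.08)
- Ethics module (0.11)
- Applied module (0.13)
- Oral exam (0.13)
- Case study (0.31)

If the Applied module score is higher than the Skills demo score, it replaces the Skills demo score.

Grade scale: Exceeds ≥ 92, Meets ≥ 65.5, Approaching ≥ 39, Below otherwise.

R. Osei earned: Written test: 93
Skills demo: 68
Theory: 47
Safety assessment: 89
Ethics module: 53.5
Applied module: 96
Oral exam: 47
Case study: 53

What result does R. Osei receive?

Meets

Applied module (96) > Skills demo (68), so Skills demo counts as 96.
Weighted total:
  Written test 93 × 0.08 = 7.44
  Skills demo 96 × 0.06 = 5.76
  Theory 47 × 0.1 = 4.7
  Safety assessment 89 × 0.08 = 7.12
  Ethics module 53.5 × 0.11 = 5.885
  Applied module 96 × 0.13 = 12.48
  Oral exam 47 × 0.13 = 6.11
  Case study 53 × 0.31 = 16.43
Sum = 65.925
65.925 is ≥ 65.5 and < 92 → Meets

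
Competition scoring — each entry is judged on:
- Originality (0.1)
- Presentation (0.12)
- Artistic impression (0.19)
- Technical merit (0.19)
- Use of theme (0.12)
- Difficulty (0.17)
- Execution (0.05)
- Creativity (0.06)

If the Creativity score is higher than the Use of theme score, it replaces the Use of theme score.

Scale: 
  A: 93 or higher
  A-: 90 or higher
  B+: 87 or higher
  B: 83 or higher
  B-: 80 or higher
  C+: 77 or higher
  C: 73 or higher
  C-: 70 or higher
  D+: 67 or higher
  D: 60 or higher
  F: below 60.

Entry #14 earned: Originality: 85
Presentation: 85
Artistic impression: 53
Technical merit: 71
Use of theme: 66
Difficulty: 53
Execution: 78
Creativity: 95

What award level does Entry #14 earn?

Creativity (95) > Use of theme (66), so Use of theme counts as 95.
Weighted total:
  Originality 85 × 0.1 = 8.5
  Presentation 85 × 0.12 = 10.2
  Artistic impression 53 × 0.19 = 10.07
  Technical merit 71 × 0.19 = 13.49
  Use of theme 95 × 0.12 = 11.4
  Difficulty 53 × 0.17 = 9.01
  Execution 78 × 0.05 = 3.9
  Creativity 95 × 0.06 = 5.7
Sum = 72.27
72.27 is ≥ 70 and < 73 → C-

C-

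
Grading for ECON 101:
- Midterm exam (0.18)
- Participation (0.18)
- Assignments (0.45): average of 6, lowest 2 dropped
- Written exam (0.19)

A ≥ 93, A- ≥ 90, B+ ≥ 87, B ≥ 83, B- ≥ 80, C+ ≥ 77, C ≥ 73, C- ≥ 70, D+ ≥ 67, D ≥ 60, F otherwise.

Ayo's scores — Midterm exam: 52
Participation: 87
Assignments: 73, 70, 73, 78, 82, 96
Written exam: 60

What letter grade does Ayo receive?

Assignments: drop 70, 73 → average of remaining 4 = 329/4 = 82.25
Weighted total:
  Midterm exam 52 × 0.18 = 9.36
  Participation 87 × 0.18 = 15.66
  Assignments 82.25 × 0.45 = 37.0125
  Written exam 60 × 0.19 = 11.4
Sum = 73.4325
73.4325 is ≥ 73 and < 77 → C

C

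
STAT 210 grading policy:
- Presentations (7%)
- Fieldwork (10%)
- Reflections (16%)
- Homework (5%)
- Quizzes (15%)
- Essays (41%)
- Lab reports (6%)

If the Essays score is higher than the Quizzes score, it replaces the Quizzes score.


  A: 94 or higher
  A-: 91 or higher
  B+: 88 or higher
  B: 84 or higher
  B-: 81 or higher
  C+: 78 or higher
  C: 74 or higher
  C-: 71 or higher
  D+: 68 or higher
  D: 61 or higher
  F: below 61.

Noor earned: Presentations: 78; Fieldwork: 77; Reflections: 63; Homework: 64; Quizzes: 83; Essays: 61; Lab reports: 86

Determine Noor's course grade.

Essays (61) ≤ Quizzes (83), so Quizzes stays at 83.
Weighted total:
  Presentations 78 × 0.07 = 5.46
  Fieldwork 77 × 0.1 = 7.7
  Reflections 63 × 0.16 = 10.08
  Homework 64 × 0.05 = 3.2
  Quizzes 83 × 0.15 = 12.45
  Essays 61 × 0.41 = 25.01
  Lab reports 86 × 0.06 = 5.16
Sum = 69.06
69.06 is ≥ 68 and < 71 → D+

D+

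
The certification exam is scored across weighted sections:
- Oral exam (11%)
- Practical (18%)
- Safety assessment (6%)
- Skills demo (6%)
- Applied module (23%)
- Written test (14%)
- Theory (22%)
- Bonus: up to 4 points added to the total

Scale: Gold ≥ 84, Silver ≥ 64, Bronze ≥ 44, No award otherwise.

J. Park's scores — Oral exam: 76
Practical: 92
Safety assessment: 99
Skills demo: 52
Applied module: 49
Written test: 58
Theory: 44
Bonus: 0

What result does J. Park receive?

Bronze

Weighted total:
  Oral exam 76 × 0.11 = 8.36
  Practical 92 × 0.18 = 16.56
  Safety assessment 99 × 0.06 = 5.94
  Skills demo 52 × 0.06 = 3.12
  Applied module 49 × 0.23 = 11.27
  Written test 58 × 0.14 = 8.12
  Theory 44 × 0.22 = 9.68
Sum = 63.05
Bonus: 63.05 + 0 = 63.05
63.05 is ≥ 44 and < 64 → Bronze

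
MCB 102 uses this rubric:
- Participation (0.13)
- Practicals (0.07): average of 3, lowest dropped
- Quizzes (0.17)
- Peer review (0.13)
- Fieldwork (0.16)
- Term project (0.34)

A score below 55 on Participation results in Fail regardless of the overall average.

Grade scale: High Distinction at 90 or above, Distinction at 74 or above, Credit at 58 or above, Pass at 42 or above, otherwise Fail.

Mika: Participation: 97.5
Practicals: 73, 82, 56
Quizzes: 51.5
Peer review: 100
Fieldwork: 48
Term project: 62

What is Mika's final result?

Practicals: drop 56 → average of remaining 2 = 155/2 = 77.5
Participation score 97.5 ≥ 55: minimum met.
Weighted total:
  Participation 97.5 × 0.13 = 12.675
  Practicals 77.5 × 0.07 = 5.425
  Quizzes 51.5 × 0.17 = 8.755
  Peer review 100 × 0.13 = 13
  Fieldwork 48 × 0.16 = 7.68
  Term project 62 × 0.34 = 21.08
Sum = 68.615
68.615 is ≥ 58 and < 74 → Credit

Credit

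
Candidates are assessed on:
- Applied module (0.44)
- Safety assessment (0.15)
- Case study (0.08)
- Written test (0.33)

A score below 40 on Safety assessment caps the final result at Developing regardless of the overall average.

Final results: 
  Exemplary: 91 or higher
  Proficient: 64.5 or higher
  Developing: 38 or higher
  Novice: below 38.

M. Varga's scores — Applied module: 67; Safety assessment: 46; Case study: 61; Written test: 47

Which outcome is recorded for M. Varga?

Safety assessment score 46 ≥ 40: minimum met.
Weighted total:
  Applied module 67 × 0.44 = 29.48
  Safety assessment 46 × 0.15 = 6.9
  Case study 61 × 0.08 = 4.88
  Written test 47 × 0.33 = 15.51
Sum = 56.77
56.77 is ≥ 38 and < 64.5 → Developing

Developing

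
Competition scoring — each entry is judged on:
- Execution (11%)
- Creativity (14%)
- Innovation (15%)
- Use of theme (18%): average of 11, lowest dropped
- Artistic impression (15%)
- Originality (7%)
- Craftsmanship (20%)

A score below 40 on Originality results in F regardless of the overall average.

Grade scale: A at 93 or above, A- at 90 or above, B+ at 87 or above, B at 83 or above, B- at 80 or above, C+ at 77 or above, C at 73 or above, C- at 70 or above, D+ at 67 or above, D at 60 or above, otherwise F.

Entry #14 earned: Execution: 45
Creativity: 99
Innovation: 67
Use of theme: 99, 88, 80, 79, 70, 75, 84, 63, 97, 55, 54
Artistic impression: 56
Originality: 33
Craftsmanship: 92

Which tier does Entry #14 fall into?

F

Use of theme: drop 54 → average of remaining 10 = 790/10 = 79
Originality score 33 < 40: minimum not met.
Weighted total:
  Execution 45 × 0.11 = 4.95
  Creativity 99 × 0.14 = 13.86
  Innovation 67 × 0.15 = 10.05
  Use of theme 79 × 0.18 = 14.22
  Artistic impression 56 × 0.15 = 8.4
  Originality 33 × 0.07 = 2.31
  Craftsmanship 92 × 0.2 = 18.4
Sum = 72.19
Because the Originality minimum was not met, the result is F.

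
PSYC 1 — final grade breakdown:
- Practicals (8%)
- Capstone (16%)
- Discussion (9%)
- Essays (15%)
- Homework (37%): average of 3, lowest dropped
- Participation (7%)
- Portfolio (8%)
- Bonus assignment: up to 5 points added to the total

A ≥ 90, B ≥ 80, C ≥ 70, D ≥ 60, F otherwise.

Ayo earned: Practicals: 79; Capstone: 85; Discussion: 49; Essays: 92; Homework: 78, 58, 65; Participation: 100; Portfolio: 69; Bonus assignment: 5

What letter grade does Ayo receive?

B

Homework: drop 58 → average of remaining 2 = 143/2 = 71.5
Weighted total:
  Practicals 79 × 0.08 = 6.32
  Capstone 85 × 0.16 = 13.6
  Discussion 49 × 0.09 = 4.41
  Essays 92 × 0.15 = 13.8
  Homework 71.5 × 0.37 = 26.455
  Participation 100 × 0.07 = 7
  Portfolio 69 × 0.08 = 5.52
Sum = 77.105
Bonus assignment: 77.105 + 5 = 82.105
82.105 is ≥ 80 and < 90 → B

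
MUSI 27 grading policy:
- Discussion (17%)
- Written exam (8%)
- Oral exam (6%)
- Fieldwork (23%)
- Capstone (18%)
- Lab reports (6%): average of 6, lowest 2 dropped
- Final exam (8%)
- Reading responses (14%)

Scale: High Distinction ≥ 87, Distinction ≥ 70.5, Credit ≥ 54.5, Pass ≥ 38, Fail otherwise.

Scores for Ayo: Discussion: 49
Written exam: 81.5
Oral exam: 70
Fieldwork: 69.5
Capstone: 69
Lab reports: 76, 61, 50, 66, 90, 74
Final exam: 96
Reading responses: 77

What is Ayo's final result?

Lab reports: drop 50, 61 → average of remaining 4 = 306/4 = 76.5
Weighted total:
  Discussion 49 × 0.17 = 8.33
  Written exam 81.5 × 0.08 = 6.52
  Oral exam 70 × 0.06 = 4.2
  Fieldwork 69.5 × 0.23 = 15.985
  Capstone 69 × 0.18 = 12.42
  Lab reports 76.5 × 0.06 = 4.59
  Final exam 96 × 0.08 = 7.68
  Reading responses 77 × 0.14 = 10.78
Sum = 70.505
70.505 is ≥ 70.5 and < 87 → Distinction

Distinction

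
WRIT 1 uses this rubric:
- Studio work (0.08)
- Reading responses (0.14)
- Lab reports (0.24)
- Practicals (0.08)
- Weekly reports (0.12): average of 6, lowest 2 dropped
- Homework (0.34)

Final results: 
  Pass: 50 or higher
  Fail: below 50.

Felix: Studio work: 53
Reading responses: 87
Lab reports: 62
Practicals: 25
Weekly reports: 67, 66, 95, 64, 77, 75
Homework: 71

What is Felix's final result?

Weekly reports: drop 64, 66 → average of remaining 4 = 314/4 = 78.5
Weighted total:
  Studio work 53 × 0.08 = 4.24
  Reading responses 87 × 0.14 = 12.18
  Lab reports 62 × 0.24 = 14.88
  Practicals 25 × 0.08 = 2
  Weekly reports 78.5 × 0.12 = 9.42
  Homework 71 × 0.34 = 24.14
Sum = 66.86
66.86 ≥ 50 → Pass

Pass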